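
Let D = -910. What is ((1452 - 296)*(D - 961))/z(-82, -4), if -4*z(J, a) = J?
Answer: -4325752/41 ≈ -1.0551e+5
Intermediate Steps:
z(J, a) = -J/4
((1452 - 296)*(D - 961))/z(-82, -4) = ((1452 - 296)*(-910 - 961))/((-¼*(-82))) = (1156*(-1871))/(41/2) = -2162876*2/41 = -4325752/41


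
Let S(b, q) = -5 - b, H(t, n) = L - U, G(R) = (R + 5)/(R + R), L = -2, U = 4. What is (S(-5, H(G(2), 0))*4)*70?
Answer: 0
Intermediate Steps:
G(R) = (5 + R)/(2*R) (G(R) = (5 + R)/((2*R)) = (5 + R)*(1/(2*R)) = (5 + R)/(2*R))
H(t, n) = -6 (H(t, n) = -2 - 1*4 = -2 - 4 = -6)
(S(-5, H(G(2), 0))*4)*70 = ((-5 - 1*(-5))*4)*70 = ((-5 + 5)*4)*70 = (0*4)*70 = 0*70 = 0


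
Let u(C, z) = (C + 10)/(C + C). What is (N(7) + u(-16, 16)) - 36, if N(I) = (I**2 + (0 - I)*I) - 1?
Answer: -589/16 ≈ -36.813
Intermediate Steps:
N(I) = -1 (N(I) = (I**2 + (-I)*I) - 1 = (I**2 - I**2) - 1 = 0 - 1 = -1)
u(C, z) = (10 + C)/(2*C) (u(C, z) = (10 + C)/((2*C)) = (10 + C)*(1/(2*C)) = (10 + C)/(2*C))
(N(7) + u(-16, 16)) - 36 = (-1 + (1/2)*(10 - 16)/(-16)) - 36 = (-1 + (1/2)*(-1/16)*(-6)) - 36 = (-1 + 3/16) - 36 = -13/16 - 36 = -589/16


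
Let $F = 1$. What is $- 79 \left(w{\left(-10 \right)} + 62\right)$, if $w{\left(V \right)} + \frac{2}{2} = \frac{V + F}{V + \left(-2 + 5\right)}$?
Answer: $- \frac{34444}{7} \approx -4920.6$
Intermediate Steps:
$w{\left(V \right)} = -1 + \frac{1 + V}{3 + V}$ ($w{\left(V \right)} = -1 + \frac{V + 1}{V + \left(-2 + 5\right)} = -1 + \frac{1 + V}{V + 3} = -1 + \frac{1 + V}{3 + V}$)
$- 79 \left(w{\left(-10 \right)} + 62\right) = - 79 \left(- \frac{2}{3 - 10} + 62\right) = - 79 \left(- \frac{2}{-7} + 62\right) = - 79 \left(\left(-2\right) \left(- \frac{1}{7}\right) + 62\right) = - 79 \left(\frac{2}{7} + 62\right) = \left(-79\right) \frac{436}{7} = - \frac{34444}{7}$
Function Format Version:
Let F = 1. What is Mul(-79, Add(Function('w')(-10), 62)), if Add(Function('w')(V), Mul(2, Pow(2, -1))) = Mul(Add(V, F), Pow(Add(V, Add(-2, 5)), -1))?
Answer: Rational(-34444, 7) ≈ -4920.6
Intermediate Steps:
Function('w')(V) = Add(-1, Mul(Pow(Add(3, V), -1), Add(1, V))) (Function('w')(V) = Add(-1, Mul(Add(V, 1), Pow(Add(V, Add(-2, 5)), -1))) = Add(-1, Mul(Add(1, V), Pow(Add(V, 3), -1))) = Add(-1, Mul(Add(1, V), Pow(Add(3, V), -1))) = Add(-1, Mul(Pow(Add(3, V), -1), Add(1, V))))
Mul(-79, Add(Function('w')(-10), 62)) = Mul(-79, Add(Mul(-2, Pow(Add(3, -10), -1)), 62)) = Mul(-79, Add(Mul(-2, Pow(-7, -1)), 62)) = Mul(-79, Add(Mul(-2, Rational(-1, 7)), 62)) = Mul(-79, Add(Rational(2, 7), 62)) = Mul(-79, Rational(436, 7)) = Rational(-34444, 7)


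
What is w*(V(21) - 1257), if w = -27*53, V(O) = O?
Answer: 1768716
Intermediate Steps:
w = -1431
w*(V(21) - 1257) = -1431*(21 - 1257) = -1431*(-1236) = 1768716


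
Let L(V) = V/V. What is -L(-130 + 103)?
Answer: -1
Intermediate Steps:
L(V) = 1
-L(-130 + 103) = -1*1 = -1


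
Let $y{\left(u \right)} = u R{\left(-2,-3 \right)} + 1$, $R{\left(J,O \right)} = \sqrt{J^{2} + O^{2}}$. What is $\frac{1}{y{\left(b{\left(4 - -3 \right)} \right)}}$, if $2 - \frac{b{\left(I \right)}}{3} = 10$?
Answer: $- \frac{1}{7487} - \frac{24 \sqrt{13}}{7487} \approx -0.011691$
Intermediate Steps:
$b{\left(I \right)} = -24$ ($b{\left(I \right)} = 6 - 30 = -24$)
$y{\left(u \right)} = 1 + u \sqrt{13}$ ($y{\left(u \right)} = u \sqrt{\left(-2\right)^{2} + \left(-3\right)^{2}} + 1 = u \sqrt{4 + 9} + 1 = u \sqrt{13} + 1 = 1 + u \sqrt{13}$)
$\frac{1}{y{\left(b{\left(4 - -3 \right)} \right)}} = \frac{1}{1 - 24 \sqrt{13}}$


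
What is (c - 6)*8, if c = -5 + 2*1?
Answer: -72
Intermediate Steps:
c = -3 (c = -5 + 2 = -3)
(c - 6)*8 = (-3 - 6)*8 = -9*8 = -72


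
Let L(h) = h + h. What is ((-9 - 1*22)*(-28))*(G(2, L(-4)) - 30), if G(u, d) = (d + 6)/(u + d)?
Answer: -77252/3 ≈ -25751.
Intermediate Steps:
L(h) = 2*h
G(u, d) = (6 + d)/(d + u)
((-9 - 1*22)*(-28))*(G(2, L(-4)) - 30) = ((-9 - 1*22)*(-28))*((6 + 2*(-4))/(2*(-4) + 2) - 30) = ((-9 - 22)*(-28))*((6 - 8)/(-8 + 2) - 30) = (-31*(-28))*(-2/(-6) - 30) = 868*(-⅙*(-2) - 30) = 868*(⅓ - 30) = 868*(-89/3) = -77252/3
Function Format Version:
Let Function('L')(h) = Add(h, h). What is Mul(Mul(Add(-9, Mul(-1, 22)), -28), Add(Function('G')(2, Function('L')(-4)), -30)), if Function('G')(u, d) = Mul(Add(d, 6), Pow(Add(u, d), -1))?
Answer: Rational(-77252, 3) ≈ -25751.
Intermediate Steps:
Function('L')(h) = Mul(2, h)
Function('G')(u, d) = Mul(Pow(Add(d, u), -1), Add(6, d)) (Function('G')(u, d) = Mul(Add(6, d), Pow(Add(d, u), -1)) = Mul(Pow(Add(d, u), -1), Add(6, d)))
Mul(Mul(Add(-9, Mul(-1, 22)), -28), Add(Function('G')(2, Function('L')(-4)), -30)) = Mul(Mul(Add(-9, Mul(-1, 22)), -28), Add(Mul(Pow(Add(Mul(2, -4), 2), -1), Add(6, Mul(2, -4))), -30)) = Mul(Mul(Add(-9, -22), -28), Add(Mul(Pow(Add(-8, 2), -1), Add(6, -8)), -30)) = Mul(Mul(-31, -28), Add(Mul(Pow(-6, -1), -2), -30)) = Mul(868, Add(Mul(Rational(-1, 6), -2), -30)) = Mul(868, Add(Rational(1, 3), -30)) = Mul(868, Rational(-89, 3)) = Rational(-77252, 3)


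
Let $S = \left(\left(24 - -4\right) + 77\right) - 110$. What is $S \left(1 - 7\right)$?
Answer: $30$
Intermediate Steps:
$S = -5$ ($S = \left(\left(24 + 4\right) + 77\right) - 110 = \left(28 + 77\right) - 110 = 105 - 110 = -5$)
$S \left(1 - 7\right) = - 5 \left(1 - 7\right) = \left(-5\right) \left(-6\right) = 30$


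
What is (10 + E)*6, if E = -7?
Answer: 18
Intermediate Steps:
(10 + E)*6 = (10 - 7)*6 = 3*6 = 18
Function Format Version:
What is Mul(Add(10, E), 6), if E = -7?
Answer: 18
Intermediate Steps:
Mul(Add(10, E), 6) = Mul(Add(10, -7), 6) = Mul(3, 6) = 18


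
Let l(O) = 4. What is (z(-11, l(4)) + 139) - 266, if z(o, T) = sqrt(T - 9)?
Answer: -127 + I*sqrt(5) ≈ -127.0 + 2.2361*I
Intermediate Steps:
z(o, T) = sqrt(-9 + T)
(z(-11, l(4)) + 139) - 266 = (sqrt(-9 + 4) + 139) - 266 = (sqrt(-5) + 139) - 266 = (I*sqrt(5) + 139) - 266 = (139 + I*sqrt(5)) - 266 = -127 + I*sqrt(5)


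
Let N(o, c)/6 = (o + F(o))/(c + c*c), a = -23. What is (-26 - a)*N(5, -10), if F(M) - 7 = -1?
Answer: -11/5 ≈ -2.2000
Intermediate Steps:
F(M) = 6 (F(M) = 7 - 1 = 6)
N(o, c) = 6*(6 + o)/(c + c²) (N(o, c) = 6*((o + 6)/(c + c*c)) = 6*((6 + o)/(c + c²)) = 6*(6 + o)/(c + c²))
(-26 - a)*N(5, -10) = (-26 - 1*(-23))*(6*(6 + 5)/(-10*(1 - 10))) = (-26 + 23)*(6*(-⅒)*11/(-9)) = -18*(-1)*(-1)*11/(10*9) = -3*11/15 = -11/5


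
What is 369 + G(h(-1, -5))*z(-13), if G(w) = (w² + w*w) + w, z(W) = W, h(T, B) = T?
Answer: 356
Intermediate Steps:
G(w) = w + 2*w² (G(w) = (w² + w²) + w = 2*w² + w = w + 2*w²)
369 + G(h(-1, -5))*z(-13) = 369 - (1 + 2*(-1))*(-13) = 369 - (1 - 2)*(-13) = 369 - 1*(-1)*(-13) = 369 + 1*(-13) = 369 - 13 = 356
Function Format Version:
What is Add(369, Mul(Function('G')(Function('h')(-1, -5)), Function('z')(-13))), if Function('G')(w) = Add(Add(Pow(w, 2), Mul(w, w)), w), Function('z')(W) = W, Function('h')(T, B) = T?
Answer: 356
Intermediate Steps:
Function('G')(w) = Add(w, Mul(2, Pow(w, 2))) (Function('G')(w) = Add(Add(Pow(w, 2), Pow(w, 2)), w) = Add(Mul(2, Pow(w, 2)), w) = Add(w, Mul(2, Pow(w, 2))))
Add(369, Mul(Function('G')(Function('h')(-1, -5)), Function('z')(-13))) = Add(369, Mul(Mul(-1, Add(1, Mul(2, -1))), -13)) = Add(369, Mul(Mul(-1, Add(1, -2)), -13)) = Add(369, Mul(Mul(-1, -1), -13)) = Add(369, Mul(1, -13)) = Add(369, -13) = 356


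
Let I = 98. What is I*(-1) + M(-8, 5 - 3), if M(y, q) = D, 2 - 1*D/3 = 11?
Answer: -125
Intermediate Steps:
D = -27 (D = 6 - 3*11 = 6 - 33 = -27)
M(y, q) = -27
I*(-1) + M(-8, 5 - 3) = 98*(-1) - 27 = -98 - 27 = -125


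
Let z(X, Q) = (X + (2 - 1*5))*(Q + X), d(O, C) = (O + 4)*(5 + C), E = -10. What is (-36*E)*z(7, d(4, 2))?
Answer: 90720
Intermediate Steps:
d(O, C) = (4 + O)*(5 + C)
z(X, Q) = (-3 + X)*(Q + X) (z(X, Q) = (X + (2 - 5))*(Q + X) = (X - 3)*(Q + X) = (-3 + X)*(Q + X))
(-36*E)*z(7, d(4, 2)) = (-36*(-10))*(7² - 3*(20 + 4*2 + 5*4 + 2*4) - 3*7 + (20 + 4*2 + 5*4 + 2*4)*7) = 360*(49 - 3*(20 + 8 + 20 + 8) - 21 + (20 + 8 + 20 + 8)*7) = 360*(49 - 3*56 - 21 + 56*7) = 360*(49 - 168 - 21 + 392) = 360*252 = 90720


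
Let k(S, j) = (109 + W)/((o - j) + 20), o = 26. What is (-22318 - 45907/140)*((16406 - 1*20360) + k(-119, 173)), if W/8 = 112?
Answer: 1595241560601/17780 ≈ 8.9721e+7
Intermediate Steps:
W = 896 (W = 8*112 = 896)
k(S, j) = 1005/(46 - j) (k(S, j) = (109 + 896)/((26 - j) + 20) = 1005/(46 - j))
(-22318 - 45907/140)*((16406 - 1*20360) + k(-119, 173)) = (-22318 - 45907/140)*((16406 - 1*20360) + 1005/(46 - 1*173)) = (-22318 - 45907*1/140)*((16406 - 20360) + 1005/(46 - 173)) = (-22318 - 45907/140)*(-3954 + 1005/(-127)) = -3170427*(-3954 + 1005*(-1/127))/140 = -3170427*(-3954 - 1005/127)/140 = -3170427/140*(-503163/127) = 1595241560601/17780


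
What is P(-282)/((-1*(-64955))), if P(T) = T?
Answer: -282/64955 ≈ -0.0043415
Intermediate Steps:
P(-282)/((-1*(-64955))) = -282/((-1*(-64955))) = -282/64955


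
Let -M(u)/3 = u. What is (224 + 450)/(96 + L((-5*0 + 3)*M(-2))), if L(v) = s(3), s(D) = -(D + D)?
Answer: 337/45 ≈ 7.4889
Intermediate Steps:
M(u) = -3*u
s(D) = -2*D
L(v) = -6 (L(v) = -2*3 = -6)
(224 + 450)/(96 + L((-5*0 + 3)*M(-2))) = (224 + 450)/(96 - 6) = 674/90 = 674*(1/90) = 337/45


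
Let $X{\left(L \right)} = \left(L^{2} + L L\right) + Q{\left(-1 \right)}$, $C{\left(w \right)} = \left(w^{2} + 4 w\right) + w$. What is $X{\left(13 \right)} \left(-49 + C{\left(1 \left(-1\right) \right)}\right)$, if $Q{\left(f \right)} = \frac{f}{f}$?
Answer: $-17967$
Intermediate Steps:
$C{\left(w \right)} = w^{2} + 5 w$
$Q{\left(f \right)} = 1$
$X{\left(L \right)} = 1 + 2 L^{2}$ ($X{\left(L \right)} = \left(L^{2} + L L\right) + 1 = \left(L^{2} + L^{2}\right) + 1 = 2 L^{2} + 1 = 1 + 2 L^{2}$)
$X{\left(13 \right)} \left(-49 + C{\left(1 \left(-1\right) \right)}\right) = \left(1 + 2 \cdot 13^{2}\right) \left(-49 + 1 \left(-1\right) \left(5 + 1 \left(-1\right)\right)\right) = \left(1 + 2 \cdot 169\right) \left(-49 - \left(5 - 1\right)\right) = \left(1 + 338\right) \left(-49 - 4\right) = 339 \left(-49 - 4\right) = 339 \left(-53\right) = -17967$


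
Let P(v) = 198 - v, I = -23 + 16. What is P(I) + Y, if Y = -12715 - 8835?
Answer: -21345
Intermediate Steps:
I = -7
Y = -21550
P(I) + Y = (198 - 1*(-7)) - 21550 = (198 + 7) - 21550 = 205 - 21550 = -21345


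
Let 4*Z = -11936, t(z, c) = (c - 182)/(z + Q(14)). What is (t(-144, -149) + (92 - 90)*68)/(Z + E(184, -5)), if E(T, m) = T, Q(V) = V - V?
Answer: -569/11520 ≈ -0.049392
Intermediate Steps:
Q(V) = 0
t(z, c) = (-182 + c)/z (t(z, c) = (c - 182)/(z + 0) = (-182 + c)/z)
Z = -2984 (Z = (¼)*(-11936) = -2984)
(t(-144, -149) + (92 - 90)*68)/(Z + E(184, -5)) = ((-182 - 149)/(-144) + (92 - 90)*68)/(-2984 + 184) = (-1/144*(-331) + 2*68)/(-2800) = (331/144 + 136)*(-1/2800) = (19915/144)*(-1/2800) = -569/11520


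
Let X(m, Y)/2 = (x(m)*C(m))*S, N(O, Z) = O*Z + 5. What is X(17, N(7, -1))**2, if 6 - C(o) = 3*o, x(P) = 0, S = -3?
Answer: 0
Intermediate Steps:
N(O, Z) = 5 + O*Z
C(o) = 6 - 3*o
X(m, Y) = 0 (X(m, Y) = 2*((0*(6 - 3*m))*(-3)) = 2*(0*(-3)) = 2*0 = 0)
X(17, N(7, -1))**2 = 0**2 = 0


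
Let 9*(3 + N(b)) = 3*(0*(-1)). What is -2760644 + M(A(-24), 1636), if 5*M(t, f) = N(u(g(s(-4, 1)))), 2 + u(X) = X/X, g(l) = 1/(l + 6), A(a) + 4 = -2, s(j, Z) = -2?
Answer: -13803223/5 ≈ -2.7606e+6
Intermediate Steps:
A(a) = -6 (A(a) = -4 - 2 = -6)
g(l) = 1/(6 + l)
u(X) = -1 (u(X) = -2 + X/X = -2 + 1 = -1)
N(b) = -3 (N(b) = -3 + (3*(0*(-1)))/9 = -3 + (3*0)/9 = -3 + (⅑)*0 = -3 + 0 = -3)
M(t, f) = -⅗ (M(t, f) = (⅕)*(-3) = -⅗)
-2760644 + M(A(-24), 1636) = -2760644 - ⅗ = -13803223/5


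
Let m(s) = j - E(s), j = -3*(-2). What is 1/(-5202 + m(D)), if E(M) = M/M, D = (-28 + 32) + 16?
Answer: -1/5197 ≈ -0.00019242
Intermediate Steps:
j = 6
D = 20 (D = 4 + 16 = 20)
E(M) = 1
m(s) = 5 (m(s) = 6 - 1*1 = 6 - 1 = 5)
1/(-5202 + m(D)) = 1/(-5202 + 5) = 1/(-5197) = -1/5197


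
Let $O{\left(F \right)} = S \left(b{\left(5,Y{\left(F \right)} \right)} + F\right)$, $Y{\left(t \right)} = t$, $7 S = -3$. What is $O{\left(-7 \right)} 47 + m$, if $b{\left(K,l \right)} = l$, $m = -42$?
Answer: $240$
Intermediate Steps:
$S = - \frac{3}{7}$ ($S = \frac{1}{7} \left(-3\right) = - \frac{3}{7} \approx -0.42857$)
$O{\left(F \right)} = - \frac{6 F}{7}$ ($O{\left(F \right)} = - \frac{3 \left(F + F\right)}{7} = - \frac{3 \cdot 2 F}{7} = - \frac{6 F}{7}$)
$O{\left(-7 \right)} 47 + m = \left(- \frac{6}{7}\right) \left(-7\right) 47 - 42 = 6 \cdot 47 - 42 = 282 - 42 = 240$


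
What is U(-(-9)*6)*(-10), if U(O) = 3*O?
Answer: -1620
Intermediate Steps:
U(-(-9)*6)*(-10) = (3*(-(-9)*6))*(-10) = (3*(-3*(-18)))*(-10) = (3*54)*(-10) = 162*(-10) = -1620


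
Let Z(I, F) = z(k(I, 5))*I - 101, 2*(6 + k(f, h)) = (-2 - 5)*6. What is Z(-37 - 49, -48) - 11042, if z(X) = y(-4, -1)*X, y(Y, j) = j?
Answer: -13465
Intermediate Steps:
k(f, h) = -27 (k(f, h) = -6 + ((-2 - 5)*6)/2 = -6 + (-7*6)/2 = -6 + (½)*(-42) = -6 - 21 = -27)
z(X) = -X
Z(I, F) = -101 + 27*I (Z(I, F) = (-1*(-27))*I - 101 = 27*I - 101 = -101 + 27*I)
Z(-37 - 49, -48) - 11042 = (-101 + 27*(-37 - 49)) - 11042 = (-101 + 27*(-86)) - 11042 = (-101 - 2322) - 11042 = -2423 - 11042 = -13465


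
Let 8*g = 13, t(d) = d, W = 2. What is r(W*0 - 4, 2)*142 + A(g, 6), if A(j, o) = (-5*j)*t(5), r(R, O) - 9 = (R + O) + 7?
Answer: 15579/8 ≈ 1947.4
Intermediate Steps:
r(R, O) = 16 + O + R (r(R, O) = 9 + ((R + O) + 7) = 9 + ((O + R) + 7) = 9 + (7 + O + R) = 16 + O + R)
g = 13/8 (g = (⅛)*13 = 13/8 ≈ 1.6250)
A(j, o) = -25*j (A(j, o) = -5*j*5 = -25*j)
r(W*0 - 4, 2)*142 + A(g, 6) = (16 + 2 + (2*0 - 4))*142 - 25*13/8 = (16 + 2 + (0 - 4))*142 - 325/8 = (16 + 2 - 4)*142 - 325/8 = 14*142 - 325/8 = 1988 - 325/8 = 15579/8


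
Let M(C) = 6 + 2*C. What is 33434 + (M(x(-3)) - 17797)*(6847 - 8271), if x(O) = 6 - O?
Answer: 25342186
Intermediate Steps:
33434 + (M(x(-3)) - 17797)*(6847 - 8271) = 33434 + ((6 + 2*(6 - 1*(-3))) - 17797)*(6847 - 8271) = 33434 + ((6 + 2*(6 + 3)) - 17797)*(-1424) = 33434 + ((6 + 2*9) - 17797)*(-1424) = 33434 + ((6 + 18) - 17797)*(-1424) = 33434 + (24 - 17797)*(-1424) = 33434 - 17773*(-1424) = 33434 + 25308752 = 25342186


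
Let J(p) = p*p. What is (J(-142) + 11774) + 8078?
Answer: 40016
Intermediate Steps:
J(p) = p²
(J(-142) + 11774) + 8078 = ((-142)² + 11774) + 8078 = (20164 + 11774) + 8078 = 31938 + 8078 = 40016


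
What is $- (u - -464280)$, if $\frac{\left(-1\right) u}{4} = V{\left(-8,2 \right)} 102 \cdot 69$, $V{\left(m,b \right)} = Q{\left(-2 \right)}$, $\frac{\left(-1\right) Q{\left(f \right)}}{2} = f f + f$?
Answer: $-576888$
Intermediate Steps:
$Q{\left(f \right)} = - 2 f - 2 f^{2}$ ($Q{\left(f \right)} = - 2 \left(f f + f\right) = - 2 \left(f^{2} + f\right) = - 2 \left(f + f^{2}\right) = - 2 f - 2 f^{2}$)
$V{\left(m,b \right)} = -4$ ($V{\left(m,b \right)} = \left(-2\right) \left(-2\right) \left(1 - 2\right) = \left(-2\right) \left(-2\right) \left(-1\right) = -4$)
$u = 112608$ ($u = - 4 \left(-4\right) 102 \cdot 69 = - 4 \left(\left(-408\right) 69\right) = \left(-4\right) \left(-28152\right) = 112608$)
$- (u - -464280) = - (112608 - -464280) = - (112608 + \left(-1836808 + 2301088\right)) = - (112608 + 464280) = \left(-1\right) 576888 = -576888$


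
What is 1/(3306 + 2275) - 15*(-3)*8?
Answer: 2009161/5581 ≈ 360.00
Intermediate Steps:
1/(3306 + 2275) - 15*(-3)*8 = 1/5581 - (-45)*8 = 1/5581 - 1*(-360) = 1/5581 + 360 = 2009161/5581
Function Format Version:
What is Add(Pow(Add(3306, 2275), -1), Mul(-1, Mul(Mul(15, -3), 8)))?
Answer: Rational(2009161, 5581) ≈ 360.00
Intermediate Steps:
Add(Pow(Add(3306, 2275), -1), Mul(-1, Mul(Mul(15, -3), 8))) = Add(Pow(5581, -1), Mul(-1, Mul(-45, 8))) = Add(Rational(1, 5581), Mul(-1, -360)) = Add(Rational(1, 5581), 360) = Rational(2009161, 5581)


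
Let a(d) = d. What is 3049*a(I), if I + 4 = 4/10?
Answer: -54882/5 ≈ -10976.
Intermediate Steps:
I = -18/5 (I = -4 + 4/10 = -4 + 4*(1/10) = -4 + 2/5 = -18/5 ≈ -3.6000)
3049*a(I) = 3049*(-18/5) = -54882/5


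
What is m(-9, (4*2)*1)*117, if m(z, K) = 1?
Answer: 117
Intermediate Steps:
m(-9, (4*2)*1)*117 = 1*117 = 117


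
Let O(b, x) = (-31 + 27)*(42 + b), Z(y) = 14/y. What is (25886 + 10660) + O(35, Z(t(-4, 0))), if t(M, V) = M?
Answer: 36238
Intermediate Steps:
O(b, x) = -168 - 4*b (O(b, x) = -4*(42 + b) = -168 - 4*b)
(25886 + 10660) + O(35, Z(t(-4, 0))) = (25886 + 10660) + (-168 - 4*35) = 36546 + (-168 - 140) = 36546 - 308 = 36238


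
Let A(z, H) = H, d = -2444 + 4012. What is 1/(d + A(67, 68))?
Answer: 1/1636 ≈ 0.00061125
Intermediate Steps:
d = 1568
1/(d + A(67, 68)) = 1/(1568 + 68) = 1/1636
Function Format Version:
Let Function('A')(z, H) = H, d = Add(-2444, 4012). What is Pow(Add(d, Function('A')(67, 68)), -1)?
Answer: Rational(1, 1636) ≈ 0.00061125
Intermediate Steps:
d = 1568
Pow(Add(d, Function('A')(67, 68)), -1) = Pow(Add(1568, 68), -1) = Pow(1636, -1) = Rational(1, 1636)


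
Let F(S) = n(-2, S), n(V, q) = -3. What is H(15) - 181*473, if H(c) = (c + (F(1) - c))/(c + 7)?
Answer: -1883489/22 ≈ -85613.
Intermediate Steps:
F(S) = -3
H(c) = -3/(7 + c) (H(c) = (c + (-3 - c))/(c + 7) = -3/(7 + c))
H(15) - 181*473 = -3/(7 + 15) - 181*473 = -3/22 - 85613 = -1883489/22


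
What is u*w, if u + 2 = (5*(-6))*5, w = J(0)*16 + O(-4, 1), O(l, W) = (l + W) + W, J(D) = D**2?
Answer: 304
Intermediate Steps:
O(l, W) = l + 2*W (O(l, W) = (W + l) + W = l + 2*W)
w = -2 (w = 0**2*16 + (-4 + 2*1) = 0*16 + (-4 + 2) = 0 - 2 = -2)
u = -152 (u = -2 + (5*(-6))*5 = -2 - 30*5 = -2 - 150 = -152)
u*w = -152*(-2) = 304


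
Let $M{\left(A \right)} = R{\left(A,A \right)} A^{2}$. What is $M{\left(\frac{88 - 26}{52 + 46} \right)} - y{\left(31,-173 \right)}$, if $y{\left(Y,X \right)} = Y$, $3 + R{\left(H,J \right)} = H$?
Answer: $- \frac{3758595}{117649} \approx -31.948$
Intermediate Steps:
$R{\left(H,J \right)} = -3 + H$
$M{\left(A \right)} = A^{2} \left(-3 + A\right)$ ($M{\left(A \right)} = \left(-3 + A\right) A^{2} = A^{2} \left(-3 + A\right)$)
$M{\left(\frac{88 - 26}{52 + 46} \right)} - y{\left(31,-173 \right)} = \left(\frac{88 - 26}{52 + 46}\right)^{2} \left(-3 + \frac{88 - 26}{52 + 46}\right) - 31 = \left(\frac{62}{98}\right)^{2} \left(-3 + \frac{62}{98}\right) - 31 = \left(62 \cdot \frac{1}{98}\right)^{2} \left(-3 + 62 \cdot \frac{1}{98}\right) - 31 = \left(\frac{31}{49}\right)^{2} \left(-3 + \frac{31}{49}\right) - 31 = \frac{961}{2401} \left(- \frac{116}{49}\right) - 31 = - \frac{111476}{117649} - 31 = - \frac{3758595}{117649}$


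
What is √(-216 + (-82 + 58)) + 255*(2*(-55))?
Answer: -28050 + 4*I*√15 ≈ -28050.0 + 15.492*I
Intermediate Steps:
√(-216 + (-82 + 58)) + 255*(2*(-55)) = √(-216 - 24) + 255*(-110) = √(-240) - 28050 = 4*I*√15 - 28050 = -28050 + 4*I*√15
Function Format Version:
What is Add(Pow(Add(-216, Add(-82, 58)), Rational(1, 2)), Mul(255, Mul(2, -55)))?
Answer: Add(-28050, Mul(4, I, Pow(15, Rational(1, 2)))) ≈ Add(-28050., Mul(15.492, I))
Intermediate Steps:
Add(Pow(Add(-216, Add(-82, 58)), Rational(1, 2)), Mul(255, Mul(2, -55))) = Add(Pow(Add(-216, -24), Rational(1, 2)), Mul(255, -110)) = Add(Pow(-240, Rational(1, 2)), -28050) = Add(Mul(4, I, Pow(15, Rational(1, 2))), -28050) = Add(-28050, Mul(4, I, Pow(15, Rational(1, 2))))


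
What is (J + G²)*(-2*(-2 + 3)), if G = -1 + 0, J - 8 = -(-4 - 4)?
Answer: -34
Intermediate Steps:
J = 16 (J = 8 - (-4 - 4) = 8 - 1*(-8) = 8 + 8 = 16)
G = -1
(J + G²)*(-2*(-2 + 3)) = (16 + (-1)²)*(-2*(-2 + 3)) = (16 + 1)*(-2*1) = 17*(-2) = -34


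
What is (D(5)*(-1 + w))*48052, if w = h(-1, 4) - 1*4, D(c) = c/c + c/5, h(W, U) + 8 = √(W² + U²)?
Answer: -1249352 + 96104*√17 ≈ -8.5311e+5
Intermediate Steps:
h(W, U) = -8 + √(U² + W²) (h(W, U) = -8 + √(W² + U²) = -8 + √(U² + W²))
D(c) = 1 + c/5 (D(c) = 1 + c*(⅕) = 1 + c/5)
w = -12 + √17 (w = (-8 + √(4² + (-1)²)) - 1*4 = (-8 + √(16 + 1)) - 4 = (-8 + √17) - 4 = -12 + √17 ≈ -7.8769)
(D(5)*(-1 + w))*48052 = ((1 + (⅕)*5)*(-1 + (-12 + √17)))*48052 = ((1 + 1)*(-13 + √17))*48052 = (2*(-13 + √17))*48052 = (-26 + 2*√17)*48052 = -1249352 + 96104*√17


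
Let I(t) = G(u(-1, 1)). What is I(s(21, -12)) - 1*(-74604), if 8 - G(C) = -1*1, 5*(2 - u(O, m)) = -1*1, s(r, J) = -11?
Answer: 74613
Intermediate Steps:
u(O, m) = 11/5 (u(O, m) = 2 - (-1)/5 = 2 - ⅕*(-1) = 2 + ⅕ = 11/5)
G(C) = 9 (G(C) = 8 - (-1) = 8 - 1*(-1) = 8 + 1 = 9)
I(t) = 9
I(s(21, -12)) - 1*(-74604) = 9 - 1*(-74604) = 9 + 74604 = 74613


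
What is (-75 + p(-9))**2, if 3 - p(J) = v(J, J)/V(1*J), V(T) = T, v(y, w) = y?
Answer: 5329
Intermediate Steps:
p(J) = 2 (p(J) = 3 - J/(1*J) = 3 - J/J = 3 - 1*1 = 3 - 1 = 2)
(-75 + p(-9))**2 = (-75 + 2)**2 = (-73)**2 = 5329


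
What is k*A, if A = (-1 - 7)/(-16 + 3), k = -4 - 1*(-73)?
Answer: 552/13 ≈ 42.462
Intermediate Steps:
k = 69 (k = -4 + 73 = 69)
A = 8/13 (A = -8/(-13) = -8*(-1/13) = 8/13 ≈ 0.61539)
k*A = 69*(8/13) = 552/13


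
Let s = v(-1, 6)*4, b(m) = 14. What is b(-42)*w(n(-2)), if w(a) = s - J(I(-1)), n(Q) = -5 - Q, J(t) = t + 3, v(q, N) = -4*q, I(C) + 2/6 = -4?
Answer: 728/3 ≈ 242.67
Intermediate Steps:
I(C) = -13/3 (I(C) = -⅓ - 4 = -13/3)
J(t) = 3 + t
s = 16 (s = -4*(-1)*4 = 4*4 = 16)
w(a) = 52/3 (w(a) = 16 - (3 - 13/3) = 16 - 1*(-4/3) = 16 + 4/3 = 52/3)
b(-42)*w(n(-2)) = 14*(52/3) = 728/3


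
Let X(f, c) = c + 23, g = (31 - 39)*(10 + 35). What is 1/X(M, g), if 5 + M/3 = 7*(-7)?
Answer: -1/337 ≈ -0.0029674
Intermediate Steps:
M = -162 (M = -15 + 3*(7*(-7)) = -15 + 3*(-49) = -15 - 147 = -162)
g = -360 (g = -8*45 = -360)
X(f, c) = 23 + c
1/X(M, g) = 1/(23 - 360) = 1/(-337) = -1/337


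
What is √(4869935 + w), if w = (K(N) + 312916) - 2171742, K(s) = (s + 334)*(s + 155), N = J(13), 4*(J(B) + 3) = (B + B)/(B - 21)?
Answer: √783623481/16 ≈ 1749.6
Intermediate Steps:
J(B) = -3 + B/(2*(-21 + B)) (J(B) = -3 + ((B + B)/(B - 21))/4 = -3 + ((2*B)/(-21 + B))/4 = -3 + (2*B/(-21 + B))/4 = -3 + B/(2*(-21 + B)))
N = -61/16 (N = (126 - 5*13)/(2*(-21 + 13)) = (½)*(126 - 65)/(-8) = (½)*(-⅛)*61 = -61/16 ≈ -3.8125)
K(s) = (155 + s)*(334 + s) (K(s) = (334 + s)*(155 + s) = (155 + s)*(334 + s))
w = -463079879/256 (w = ((51770 + (-61/16)² + 489*(-61/16)) + 312916) - 2171742 = ((51770 + 3721/256 - 29829/16) + 312916) - 2171742 = (12779577/256 + 312916) - 2171742 = 92886073/256 - 2171742 = -463079879/256 ≈ -1.8089e+6)
√(4869935 + w) = √(4869935 - 463079879/256) = √(783623481/256) = √783623481/16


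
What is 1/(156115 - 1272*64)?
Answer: 1/74707 ≈ 1.3386e-5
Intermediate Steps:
1/(156115 - 1272*64) = 1/(156115 - 81408) = 1/74707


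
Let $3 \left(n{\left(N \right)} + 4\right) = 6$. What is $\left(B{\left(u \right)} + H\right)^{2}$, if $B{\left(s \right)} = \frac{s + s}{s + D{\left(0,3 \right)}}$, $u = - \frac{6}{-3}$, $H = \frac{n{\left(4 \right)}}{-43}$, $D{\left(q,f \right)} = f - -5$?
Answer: $\frac{9216}{46225} \approx 0.19937$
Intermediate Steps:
$D{\left(q,f \right)} = 5 + f$ ($D{\left(q,f \right)} = f + 5 = 5 + f$)
$n{\left(N \right)} = -2$ ($n{\left(N \right)} = -4 + \frac{1}{3} \cdot 6 = -4 + 2 = -2$)
$H = \frac{2}{43}$ ($H = - \frac{2}{-43} = \left(-2\right) \left(- \frac{1}{43}\right) = \frac{2}{43} \approx 0.046512$)
$u = 2$ ($u = \left(-6\right) \left(- \frac{1}{3}\right) = 2$)
$B{\left(s \right)} = \frac{2 s}{8 + s}$ ($B{\left(s \right)} = \frac{s + s}{s + \left(5 + 3\right)} = \frac{2 s}{s + 8} = \frac{2 s}{8 + s}$)
$\left(B{\left(u \right)} + H\right)^{2} = \left(2 \cdot 2 \frac{1}{8 + 2} + \frac{2}{43}\right)^{2} = \left(2 \cdot 2 \cdot \frac{1}{10} + \frac{2}{43}\right)^{2} = \left(\frac{2}{5} + \frac{2}{43}\right)^{2} = \left(\frac{96}{215}\right)^{2} = \frac{9216}{46225}$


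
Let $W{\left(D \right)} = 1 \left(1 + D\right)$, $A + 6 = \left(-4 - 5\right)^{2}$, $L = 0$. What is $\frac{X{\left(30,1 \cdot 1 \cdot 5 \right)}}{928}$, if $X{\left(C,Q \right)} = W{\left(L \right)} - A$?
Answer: $- \frac{37}{464} \approx -0.079741$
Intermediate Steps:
$A = 75$ ($A = -6 + \left(-4 - 5\right)^{2} = -6 + \left(-9\right)^{2} = -6 + 81 = 75$)
$W{\left(D \right)} = 1 + D$
$X{\left(C,Q \right)} = -74$ ($X{\left(C,Q \right)} = \left(1 + 0\right) - 75 = 1 - 75 = -74$)
$\frac{X{\left(30,1 \cdot 1 \cdot 5 \right)}}{928} = - \frac{74}{928} = \left(-74\right) \frac{1}{928} = - \frac{37}{464}$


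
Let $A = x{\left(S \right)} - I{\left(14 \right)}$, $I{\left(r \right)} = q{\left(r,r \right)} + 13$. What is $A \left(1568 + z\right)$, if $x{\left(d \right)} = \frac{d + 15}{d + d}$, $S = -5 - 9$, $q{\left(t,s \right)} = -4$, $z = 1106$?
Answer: $- \frac{48323}{2} \approx -24162.0$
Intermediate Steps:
$S = -14$ ($S = -5 - 9 = -14$)
$x{\left(d \right)} = \frac{15 + d}{2 d}$
$I{\left(r \right)} = 9$ ($I{\left(r \right)} = -4 + 13 = 9$)
$A = - \frac{253}{28}$ ($A = \frac{15 - 14}{2 \left(-14\right)} - 9 = \frac{1}{2} \left(- \frac{1}{14}\right) 1 - 9 = - \frac{1}{28} - 9 = - \frac{253}{28} \approx -9.0357$)
$A \left(1568 + z\right) = - \frac{253 \left(1568 + 1106\right)}{28} = \left(- \frac{253}{28}\right) 2674 = - \frac{48323}{2}$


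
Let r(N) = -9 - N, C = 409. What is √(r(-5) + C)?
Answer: 9*√5 ≈ 20.125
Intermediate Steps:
√(r(-5) + C) = √((-9 - 1*(-5)) + 409) = √((-9 + 5) + 409) = √(-4 + 409) = √405 = 9*√5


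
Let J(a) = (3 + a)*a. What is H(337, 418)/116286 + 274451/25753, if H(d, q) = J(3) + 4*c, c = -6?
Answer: 5319109078/499118893 ≈ 10.657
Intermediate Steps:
J(a) = a*(3 + a)
H(d, q) = -6 (H(d, q) = 3*(3 + 3) + 4*(-6) = 3*6 - 24 = 18 - 24 = -6)
H(337, 418)/116286 + 274451/25753 = -6/116286 + 274451/25753 = -6*1/116286 + 274451*(1/25753) = -1/19381 + 274451/25753 = 5319109078/499118893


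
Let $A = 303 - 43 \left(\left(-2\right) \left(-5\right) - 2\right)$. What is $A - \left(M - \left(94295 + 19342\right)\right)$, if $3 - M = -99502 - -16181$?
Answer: $30272$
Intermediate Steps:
$M = 83324$ ($M = 3 - \left(-99502 - -16181\right) = 3 - \left(-99502 + 16181\right) = 3 - -83321 = 3 + 83321 = 83324$)
$A = -41$ ($A = 303 - 43 \left(10 - 2\right) = 303 - 344 = -41$)
$A - \left(M - \left(94295 + 19342\right)\right) = -41 - \left(83324 - \left(94295 + 19342\right)\right) = -41 - \left(83324 - 113637\right) = -41 - -30313 = -41 + 30313 = 30272$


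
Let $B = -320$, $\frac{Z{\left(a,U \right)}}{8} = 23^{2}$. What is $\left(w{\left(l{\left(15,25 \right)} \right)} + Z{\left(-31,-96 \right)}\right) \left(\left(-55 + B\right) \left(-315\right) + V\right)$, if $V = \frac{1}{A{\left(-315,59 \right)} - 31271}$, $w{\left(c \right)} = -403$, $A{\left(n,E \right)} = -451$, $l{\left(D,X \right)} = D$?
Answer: $\frac{14347880422421}{31722} \approx 4.523 \cdot 10^{8}$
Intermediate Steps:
$Z{\left(a,U \right)} = 4232$ ($Z{\left(a,U \right)} = 8 \cdot 23^{2} = 8 \cdot 529 = 4232$)
$V = - \frac{1}{31722}$ ($V = \frac{1}{-451 - 31271} = \frac{1}{-31722} = - \frac{1}{31722} \approx -3.1524 \cdot 10^{-5}$)
$\left(w{\left(l{\left(15,25 \right)} \right)} + Z{\left(-31,-96 \right)}\right) \left(\left(-55 + B\right) \left(-315\right) + V\right) = \left(-403 + 4232\right) \left(\left(-55 - 320\right) \left(-315\right) - \frac{1}{31722}\right) = 3829 \left(\left(-375\right) \left(-315\right) - \frac{1}{31722}\right) = 3829 \left(118125 - \frac{1}{31722}\right) = 3829 \cdot \frac{3747161249}{31722} = \frac{14347880422421}{31722}$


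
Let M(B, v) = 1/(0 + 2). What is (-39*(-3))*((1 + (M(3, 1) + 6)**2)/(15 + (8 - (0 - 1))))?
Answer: 6747/32 ≈ 210.84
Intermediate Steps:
M(B, v) = 1/2
(-39*(-3))*((1 + (M(3, 1) + 6)**2)/(15 + (8 - (0 - 1)))) = (-39*(-3))*((1 + (1/2 + 6)**2)/(15 + (8 - (0 - 1)))) = 117*((1 + (13/2)**2)/(15 + (8 - 1*(-1)))) = 117*((1 + 169/4)/(15 + (8 + 1))) = 117*(173/(4*(15 + 9))) = 117*((173/4)/24) = 117*((173/4)*(1/24)) = 117*(173/96) = 6747/32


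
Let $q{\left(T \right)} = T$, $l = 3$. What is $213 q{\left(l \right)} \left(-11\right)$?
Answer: $-7029$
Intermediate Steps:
$213 q{\left(l \right)} \left(-11\right) = 213 \cdot 3 \left(-11\right) = 639 \left(-11\right) = -7029$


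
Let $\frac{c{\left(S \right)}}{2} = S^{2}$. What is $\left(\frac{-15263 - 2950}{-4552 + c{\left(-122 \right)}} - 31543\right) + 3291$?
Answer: $- \frac{712420645}{25216} \approx -28253.0$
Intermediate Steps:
$c{\left(S \right)} = 2 S^{2}$
$\left(\frac{-15263 - 2950}{-4552 + c{\left(-122 \right)}} - 31543\right) + 3291 = \left(\frac{-15263 - 2950}{-4552 + 2 \left(-122\right)^{2}} - 31543\right) + 3291 = \left(- \frac{18213}{-4552 + 2 \cdot 14884} - 31543\right) + 3291 = \left(- \frac{18213}{-4552 + 29768} - 31543\right) + 3291 = \left(- \frac{18213}{25216} - 31543\right) + 3291 = - \frac{795406501}{25216} + 3291 = - \frac{712420645}{25216}$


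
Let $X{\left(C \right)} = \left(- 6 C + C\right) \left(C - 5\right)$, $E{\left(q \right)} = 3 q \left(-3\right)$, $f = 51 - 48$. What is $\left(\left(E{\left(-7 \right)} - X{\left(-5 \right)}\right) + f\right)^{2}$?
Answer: $99856$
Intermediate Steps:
$f = 3$ ($f = 51 - 48 = 3$)
$E{\left(q \right)} = - 9 q$
$X{\left(C \right)} = - 5 C \left(-5 + C\right)$
$\left(\left(E{\left(-7 \right)} - X{\left(-5 \right)}\right) + f\right)^{2} = \left(\left(\left(-9\right) \left(-7\right) - 5 \left(-5\right) \left(5 - -5\right)\right) + 3\right)^{2} = \left(\left(63 - 5 \left(-5\right) \left(5 + 5\right)\right) + 3\right)^{2} = \left(\left(63 - 5 \left(-5\right) 10\right) + 3\right)^{2} = \left(\left(63 - -250\right) + 3\right)^{2} = \left(\left(63 + 250\right) + 3\right)^{2} = \left(313 + 3\right)^{2} = 316^{2} = 99856$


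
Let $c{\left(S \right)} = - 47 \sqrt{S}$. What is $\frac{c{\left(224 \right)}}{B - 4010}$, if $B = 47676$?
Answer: $- \frac{94 \sqrt{14}}{21833} \approx -0.016109$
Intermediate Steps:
$\frac{c{\left(224 \right)}}{B - 4010} = \frac{\left(-47\right) \sqrt{224}}{47676 - 4010} = \frac{\left(-47\right) 4 \sqrt{14}}{43666} = - 188 \sqrt{14} \cdot \frac{1}{43666} = - \frac{94 \sqrt{14}}{21833}$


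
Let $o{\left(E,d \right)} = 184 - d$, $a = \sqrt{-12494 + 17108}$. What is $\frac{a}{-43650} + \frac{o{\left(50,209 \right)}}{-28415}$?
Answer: $\frac{5}{5683} - \frac{\sqrt{4614}}{43650} \approx -0.00067634$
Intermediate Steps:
$a = \sqrt{4614} \approx 67.926$
$\frac{a}{-43650} + \frac{o{\left(50,209 \right)}}{-28415} = \frac{\sqrt{4614}}{-43650} + \frac{184 - 209}{-28415} = \sqrt{4614} \left(- \frac{1}{43650}\right) + \left(184 - 209\right) \left(- \frac{1}{28415}\right) = - \frac{\sqrt{4614}}{43650} - - \frac{5}{5683} = - \frac{\sqrt{4614}}{43650} + \frac{5}{5683} = \frac{5}{5683} - \frac{\sqrt{4614}}{43650}$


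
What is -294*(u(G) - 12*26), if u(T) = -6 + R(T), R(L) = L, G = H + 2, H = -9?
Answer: 95550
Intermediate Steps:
G = -7 (G = -9 + 2 = -7)
u(T) = -6 + T
-294*(u(G) - 12*26) = -294*((-6 - 7) - 12*26) = -294*(-13 - 312) = -294*(-325) = 95550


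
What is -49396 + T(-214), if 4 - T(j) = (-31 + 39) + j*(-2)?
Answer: -49828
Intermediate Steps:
T(j) = -4 + 2*j (T(j) = 4 - ((-31 + 39) + j*(-2)) = 4 - (8 - 2*j) = 4 + (-8 + 2*j) = -4 + 2*j)
-49396 + T(-214) = -49396 + (-4 + 2*(-214)) = -49396 + (-4 - 428) = -49396 - 432 = -49828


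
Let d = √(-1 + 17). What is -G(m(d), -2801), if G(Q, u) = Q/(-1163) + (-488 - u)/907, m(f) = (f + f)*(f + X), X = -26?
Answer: -2849651/1054841 ≈ -2.7015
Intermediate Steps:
d = 4 (d = √16 = 4)
m(f) = 2*f*(-26 + f) (m(f) = (f + f)*(f - 26) = (2*f)*(-26 + f) = 2*f*(-26 + f))
G(Q, u) = -488/907 - u/907 - Q/1163 (G(Q, u) = Q*(-1/1163) + (-488 - u)*(1/907) = -Q/1163 + (-488/907 - u/907) = -488/907 - u/907 - Q/1163)
-G(m(d), -2801) = -(-488/907 - 1/907*(-2801) - 2*4*(-26 + 4)/1163) = -(-488/907 + 2801/907 - 2*4*(-22)/1163) = -(-488/907 + 2801/907 - 1/1163*(-176)) = -(-488/907 + 2801/907 + 176/1163) = -1*2849651/1054841 = -2849651/1054841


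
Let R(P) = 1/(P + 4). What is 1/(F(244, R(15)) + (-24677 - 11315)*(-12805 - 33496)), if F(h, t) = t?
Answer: 19/31662846249 ≈ 6.0007e-10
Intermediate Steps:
R(P) = 1/(4 + P)
1/(F(244, R(15)) + (-24677 - 11315)*(-12805 - 33496)) = 1/(1/(4 + 15) + (-24677 - 11315)*(-12805 - 33496)) = 1/(1/19 - 35992*(-46301)) = 1/(1/19 + 1666465592) = 1/(31662846249/19) = 19/31662846249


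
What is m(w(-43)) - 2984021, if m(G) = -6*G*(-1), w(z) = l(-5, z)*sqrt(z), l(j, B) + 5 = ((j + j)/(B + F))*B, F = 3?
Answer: -2984021 - 189*I*sqrt(43)/2 ≈ -2.984e+6 - 619.68*I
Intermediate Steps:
l(j, B) = -5 + 2*B*j/(3 + B) (l(j, B) = -5 + ((j + j)/(B + 3))*B = -5 + ((2*j)/(3 + B))*B = -5 + (2*j/(3 + B))*B = -5 + 2*B*j/(3 + B))
w(z) = sqrt(z)*(-15 - 15*z)/(3 + z) (w(z) = ((-15 - 5*z + 2*z*(-5))/(3 + z))*sqrt(z) = ((-15 - 5*z - 10*z)/(3 + z))*sqrt(z) = ((-15 - 15*z)/(3 + z))*sqrt(z) = sqrt(z)*(-15 - 15*z)/(3 + z))
m(G) = 6*G
m(w(-43)) - 2984021 = 6*(15*sqrt(-43)*(-1 - 1*(-43))/(3 - 43)) - 2984021 = 6*(15*(I*sqrt(43))*(-1 + 43)/(-40)) - 2984021 = 6*(15*(I*sqrt(43))*(-1/40)*42) - 2984021 = 6*(-63*I*sqrt(43)/4) - 2984021 = -189*I*sqrt(43)/2 - 2984021 = -2984021 - 189*I*sqrt(43)/2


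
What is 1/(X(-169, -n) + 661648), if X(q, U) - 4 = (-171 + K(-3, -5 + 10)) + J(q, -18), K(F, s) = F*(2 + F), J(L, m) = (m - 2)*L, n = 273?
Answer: 1/664864 ≈ 1.5041e-6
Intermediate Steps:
J(L, m) = L*(-2 + m) (J(L, m) = (-2 + m)*L = L*(-2 + m))
X(q, U) = -164 - 20*q (X(q, U) = 4 + ((-171 - 3*(2 - 3)) + q*(-2 - 18)) = 4 + ((-171 - 3*(-1)) + q*(-20)) = 4 + ((-171 + 3) - 20*q) = 4 + (-168 - 20*q) = -164 - 20*q)
1/(X(-169, -n) + 661648) = 1/((-164 - 20*(-169)) + 661648) = 1/((-164 + 3380) + 661648) = 1/(3216 + 661648) = 1/664864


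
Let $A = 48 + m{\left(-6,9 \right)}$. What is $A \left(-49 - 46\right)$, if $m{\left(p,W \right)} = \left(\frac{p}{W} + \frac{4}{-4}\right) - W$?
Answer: $- \frac{10640}{3} \approx -3546.7$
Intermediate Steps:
$m{\left(p,W \right)} = -1 - W + \frac{p}{W}$ ($m{\left(p,W \right)} = \left(\frac{p}{W} + 4 \left(- \frac{1}{4}\right)\right) - W = \left(\frac{p}{W} - 1\right) - W = \left(-1 + \frac{p}{W}\right) - W = -1 - W + \frac{p}{W}$)
$A = \frac{112}{3}$ ($A = 48 - \left(10 + \frac{2}{3}\right) = 48 - \frac{32}{3} = \frac{112}{3} \approx 37.333$)
$A \left(-49 - 46\right) = \frac{112 \left(-49 - 46\right)}{3} = \frac{112}{3} \left(-95\right) = - \frac{10640}{3}$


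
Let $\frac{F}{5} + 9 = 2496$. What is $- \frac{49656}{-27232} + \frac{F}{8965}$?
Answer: $\frac{19594899}{6103372} \approx 3.2105$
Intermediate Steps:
$F = 12435$ ($F = -45 + 5 \cdot 2496 = -45 + 12480 = 12435$)
$- \frac{49656}{-27232} + \frac{F}{8965} = - \frac{49656}{-27232} + \frac{12435}{8965} = \left(-49656\right) \left(- \frac{1}{27232}\right) + 12435 \cdot \frac{1}{8965} = \frac{6207}{3404} + \frac{2487}{1793} = \frac{19594899}{6103372}$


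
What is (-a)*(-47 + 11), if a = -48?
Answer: -1728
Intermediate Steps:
(-a)*(-47 + 11) = (-1*(-48))*(-47 + 11) = 48*(-36) = -1728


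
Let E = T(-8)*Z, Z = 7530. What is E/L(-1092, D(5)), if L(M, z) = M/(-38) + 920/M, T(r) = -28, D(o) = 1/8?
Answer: -136703385/18086 ≈ -7558.5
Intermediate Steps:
D(o) = ⅛
L(M, z) = 920/M - M/38 (L(M, z) = M*(-1/38) + 920/M = -M/38 + 920/M = 920/M - M/38)
E = -210840 (E = -28*7530 = -210840)
E/L(-1092, D(5)) = -210840/(920/(-1092) - 1/38*(-1092)) = -210840/(920*(-1/1092) + 546/19) = -210840/(-230/273 + 546/19) = -210840/144688/5187 = -210840*5187/144688 = -136703385/18086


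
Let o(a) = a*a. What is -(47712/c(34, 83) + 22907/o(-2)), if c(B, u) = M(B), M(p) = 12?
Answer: -38811/4 ≈ -9702.8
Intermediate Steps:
c(B, u) = 12
o(a) = a**2
-(47712/c(34, 83) + 22907/o(-2)) = -(47712/12 + 22907/((-2)**2)) = -(47712*(1/12) + 22907/4) = -(3976 + 22907*(1/4)) = -(3976 + 22907/4) = -1*38811/4 = -38811/4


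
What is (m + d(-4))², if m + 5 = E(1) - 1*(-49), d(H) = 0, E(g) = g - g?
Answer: 1936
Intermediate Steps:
E(g) = 0
m = 44 (m = -5 + (0 - 1*(-49)) = -5 + (0 + 49) = -5 + 49 = 44)
(m + d(-4))² = (44 + 0)² = 44² = 1936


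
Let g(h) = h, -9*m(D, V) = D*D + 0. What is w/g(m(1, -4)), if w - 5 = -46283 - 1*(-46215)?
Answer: 567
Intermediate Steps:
m(D, V) = -D²/9 (m(D, V) = -(D*D + 0)/9 = -(D² + 0)/9 = -D²/9)
w = -63 (w = 5 + (-46283 - 1*(-46215)) = 5 + (-46283 + 46215) = 5 - 68 = -63)
w/g(m(1, -4)) = -63/((-⅑*1²)) = -63/((-⅑*1)) = -63/(-⅑) = -63*(-9) = 567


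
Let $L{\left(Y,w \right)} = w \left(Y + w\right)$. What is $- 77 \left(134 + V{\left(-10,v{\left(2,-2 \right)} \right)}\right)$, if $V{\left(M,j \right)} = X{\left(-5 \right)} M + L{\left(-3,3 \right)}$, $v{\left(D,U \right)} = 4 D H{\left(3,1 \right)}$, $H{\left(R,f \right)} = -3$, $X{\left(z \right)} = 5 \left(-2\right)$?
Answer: $-18018$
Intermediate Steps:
$X{\left(z \right)} = -10$
$v{\left(D,U \right)} = - 12 D$ ($v{\left(D,U \right)} = 4 D \left(-3\right) = - 12 D$)
$V{\left(M,j \right)} = - 10 M$ ($V{\left(M,j \right)} = - 10 M + 3 \left(-3 + 3\right) = - 10 M + 3 \cdot 0 = - 10 M + 0 = - 10 M$)
$- 77 \left(134 + V{\left(-10,v{\left(2,-2 \right)} \right)}\right) = - 77 \left(134 - -100\right) = - 77 \left(134 + 100\right) = \left(-77\right) 234 = -18018$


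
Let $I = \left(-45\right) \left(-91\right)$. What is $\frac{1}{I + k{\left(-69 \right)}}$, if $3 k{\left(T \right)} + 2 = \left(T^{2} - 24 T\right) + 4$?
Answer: $\frac{3}{18704} \approx 0.00016039$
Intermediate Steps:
$I = 4095$
$k{\left(T \right)} = \frac{2}{3} - 8 T + \frac{T^{2}}{3}$ ($k{\left(T \right)} = - \frac{2}{3} + \frac{\left(T^{2} - 24 T\right) + 4}{3} = - \frac{2}{3} + \frac{4 + T^{2} - 24 T}{3} = - \frac{2}{3} + \left(\frac{4}{3} - 8 T + \frac{T^{2}}{3}\right) = \frac{2}{3} - 8 T + \frac{T^{2}}{3}$)
$\frac{1}{I + k{\left(-69 \right)}} = \frac{1}{4095 + \left(\frac{2}{3} - -552 + \frac{\left(-69\right)^{2}}{3}\right)} = \frac{1}{4095 + \left(\frac{2}{3} + 552 + \frac{1}{3} \cdot 4761\right)} = \frac{1}{4095 + \left(\frac{2}{3} + 552 + 1587\right)} = \frac{1}{4095 + \frac{6419}{3}} = \frac{1}{\frac{18704}{3}} = \frac{3}{18704}$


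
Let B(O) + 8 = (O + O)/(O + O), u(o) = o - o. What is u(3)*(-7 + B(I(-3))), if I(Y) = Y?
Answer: 0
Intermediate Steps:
u(o) = 0
B(O) = -7 (B(O) = -8 + (O + O)/(O + O) = -8 + (2*O)/((2*O)) = -8 + (2*O)*(1/(2*O)) = -8 + 1 = -7)
u(3)*(-7 + B(I(-3))) = 0*(-7 - 7) = 0*(-14) = 0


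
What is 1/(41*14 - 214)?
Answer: 1/360 ≈ 0.0027778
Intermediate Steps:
1/(41*14 - 214) = 1/(574 - 214) = 1/360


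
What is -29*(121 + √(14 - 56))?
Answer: -3509 - 29*I*√42 ≈ -3509.0 - 187.94*I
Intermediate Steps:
-29*(121 + √(14 - 56)) = -29*(121 + √(-42)) = -29*(121 + I*√42) = -3509 - 29*I*√42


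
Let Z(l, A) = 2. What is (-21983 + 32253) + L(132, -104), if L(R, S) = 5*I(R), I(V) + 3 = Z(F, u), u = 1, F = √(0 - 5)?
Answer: 10265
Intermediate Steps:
F = I*√5 (F = √(-5) = I*√5 ≈ 2.2361*I)
I(V) = -1 (I(V) = -3 + 2 = -1)
L(R, S) = -5 (L(R, S) = 5*(-1) = -5)
(-21983 + 32253) + L(132, -104) = (-21983 + 32253) - 5 = 10270 - 5 = 10265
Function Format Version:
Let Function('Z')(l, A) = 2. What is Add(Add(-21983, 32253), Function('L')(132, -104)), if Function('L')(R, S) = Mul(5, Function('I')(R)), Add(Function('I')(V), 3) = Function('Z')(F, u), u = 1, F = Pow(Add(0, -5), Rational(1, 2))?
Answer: 10265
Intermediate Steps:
F = Mul(I, Pow(5, Rational(1, 2))) (F = Pow(-5, Rational(1, 2)) = Mul(I, Pow(5, Rational(1, 2))) ≈ Mul(2.2361, I))
Function('I')(V) = -1 (Function('I')(V) = Add(-3, 2) = -1)
Function('L')(R, S) = -5 (Function('L')(R, S) = Mul(5, -1) = -5)
Add(Add(-21983, 32253), Function('L')(132, -104)) = Add(Add(-21983, 32253), -5) = Add(10270, -5) = 10265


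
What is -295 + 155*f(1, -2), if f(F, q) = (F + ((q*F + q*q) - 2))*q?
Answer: -605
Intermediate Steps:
f(F, q) = q*(-2 + F + q² + F*q) (f(F, q) = (F + ((F*q + q²) - 2))*q = (F + ((q² + F*q) - 2))*q = (F + (-2 + q² + F*q))*q = (-2 + F + q² + F*q)*q = q*(-2 + F + q² + F*q))
-295 + 155*f(1, -2) = -295 + 155*(-2*(-2 + 1 + (-2)² + 1*(-2))) = -295 + 155*(-2*(-2 + 1 + 4 - 2)) = -295 + 155*(-2*1) = -295 + 155*(-2) = -295 - 310 = -605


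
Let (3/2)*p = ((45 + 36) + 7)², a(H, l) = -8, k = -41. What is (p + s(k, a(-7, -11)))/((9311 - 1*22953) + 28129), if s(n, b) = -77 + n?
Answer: 15134/43461 ≈ 0.34822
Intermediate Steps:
p = 15488/3 (p = 2*((45 + 36) + 7)²/3 = 2*(81 + 7)²/3 = (⅔)*88² = (⅔)*7744 = 15488/3 ≈ 5162.7)
(p + s(k, a(-7, -11)))/((9311 - 1*22953) + 28129) = (15488/3 + (-77 - 41))/((9311 - 1*22953) + 28129) = (15488/3 - 118)/((9311 - 22953) + 28129) = 15134/(3*(-13642 + 28129)) = (15134/3)/14487 = (15134/3)*(1/14487) = 15134/43461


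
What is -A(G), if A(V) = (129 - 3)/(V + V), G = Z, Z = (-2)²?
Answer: -63/4 ≈ -15.750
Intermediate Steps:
Z = 4
G = 4
A(V) = 63/V (A(V) = 126/((2*V)) = 126*(1/(2*V)) = 63/V)
-A(G) = -63/4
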